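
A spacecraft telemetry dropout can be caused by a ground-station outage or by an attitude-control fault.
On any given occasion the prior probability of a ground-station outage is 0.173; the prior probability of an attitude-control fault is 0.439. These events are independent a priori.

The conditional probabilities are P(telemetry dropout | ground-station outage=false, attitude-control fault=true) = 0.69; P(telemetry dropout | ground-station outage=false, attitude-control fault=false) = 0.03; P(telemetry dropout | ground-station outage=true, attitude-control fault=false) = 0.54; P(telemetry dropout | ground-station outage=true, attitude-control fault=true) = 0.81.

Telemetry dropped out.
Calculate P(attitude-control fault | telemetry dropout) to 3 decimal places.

P(attitude-control fault | telemetry dropout) ≈ 0.825

P(telemetry dropout) = 0.03×0.827×0.561 + 0.69×0.827×0.439 + 0.54×0.173×0.561 + 0.81×0.173×0.439 = 0.013918 + 0.250507 + 0.052409 + 0.061517 = 0.378351
Of this, 0.312024 comes from 0.250507 + 0.061517 (the attitude-control fault=true cases).
So P(attitude-control fault | telemetry dropout) = 0.312024/0.378351 ≈ 0.825.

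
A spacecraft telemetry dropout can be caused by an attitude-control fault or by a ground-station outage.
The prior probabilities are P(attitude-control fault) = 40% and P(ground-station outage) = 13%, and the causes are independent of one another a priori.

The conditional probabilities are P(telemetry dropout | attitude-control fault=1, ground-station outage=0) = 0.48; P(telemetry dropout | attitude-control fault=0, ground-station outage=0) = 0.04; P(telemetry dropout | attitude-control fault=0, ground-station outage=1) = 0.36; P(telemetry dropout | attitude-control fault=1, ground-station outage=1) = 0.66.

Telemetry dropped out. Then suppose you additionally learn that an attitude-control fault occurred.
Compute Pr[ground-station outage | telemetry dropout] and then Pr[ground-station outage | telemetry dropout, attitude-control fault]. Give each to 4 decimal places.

Pr[ground-station outage | telemetry dropout] ≈ 0.2493; Pr[ground-station outage | telemetry dropout, attitude-control fault] ≈ 0.1704

P(telemetry dropout) = 0.04·0.6·0.87 + 0.36·0.6·0.13 + 0.48·0.4·0.87 + 0.66·0.4·0.13 = 0.020880 + 0.028080 + 0.167040 + 0.034320 = 0.250320
Of this, 0.062400 comes from 0.028080 + 0.034320 (the ground-station outage=true cases).
P(ground-station outage | telemetry dropout) = 0.062400 / 0.250320 ≈ 0.2493

With the extra evidence:
Numerator (weight on configurations with ground-station outage): 0.66×0.13 = 0.085800
The normalizing constant is 0.48×0.87 + 0.66×0.13 = 0.503400
Posterior = 0.085800 / 0.503400 ≈ 0.1704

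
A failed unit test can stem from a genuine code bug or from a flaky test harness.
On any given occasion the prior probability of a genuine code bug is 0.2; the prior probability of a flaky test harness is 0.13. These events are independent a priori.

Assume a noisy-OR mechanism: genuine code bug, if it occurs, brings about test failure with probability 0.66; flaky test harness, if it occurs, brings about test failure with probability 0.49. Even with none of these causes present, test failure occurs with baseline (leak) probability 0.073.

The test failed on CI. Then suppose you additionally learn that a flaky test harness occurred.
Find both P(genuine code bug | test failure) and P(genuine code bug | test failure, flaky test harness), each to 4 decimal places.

Under noisy-OR, P(test failure | causes) = 1 − (1−0.073)·∏(1−qᵢ) over the active causes.
Numerator (weight on configurations with genuine code bug): 0.119159 + 0.021821 = 0.140980
Normalizer over all consistent configurations: 0.073·0.8·0.87 + 0.52723·0.8·0.13 + 0.68482·0.2·0.87 + 0.839258·0.2·0.13 = 0.246620
Posterior = 0.140980 / 0.246620 ≈ 0.5716

Now also conditioning on flaky test harness=true:
Enumerate both values of genuine code bug and weight by the priors:
  P(test failure | flaky test harness) = 0.52723*0.8 + 0.839258*0.2
        = 0.421784 + 0.167852 = 0.589636
Configurations with genuine code bug contribute 0.167852, so
  P(genuine code bug | test failure, flaky test harness) = 0.167852 / 0.589636 ≈ 0.2847
— flaky test harness explains away the evidence for genuine code bug.

P(genuine code bug | test failure) ≈ 0.5716; P(genuine code bug | test failure, flaky test harness) ≈ 0.2847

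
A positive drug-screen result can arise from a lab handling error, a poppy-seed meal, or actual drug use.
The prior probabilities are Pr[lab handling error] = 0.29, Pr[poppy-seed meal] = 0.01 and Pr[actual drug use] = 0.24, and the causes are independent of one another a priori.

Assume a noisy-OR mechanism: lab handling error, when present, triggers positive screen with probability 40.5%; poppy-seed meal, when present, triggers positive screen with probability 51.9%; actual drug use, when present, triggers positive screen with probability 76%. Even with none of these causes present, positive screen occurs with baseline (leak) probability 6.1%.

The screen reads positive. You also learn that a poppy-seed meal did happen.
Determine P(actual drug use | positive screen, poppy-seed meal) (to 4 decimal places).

P(actual drug use | positive screen, poppy-seed meal) ≈ 0.3220

Under noisy-OR, P(positive screen | causes) = 1 − (1−0.061)·∏(1−qᵢ) over the active causes.
Weight on actual drug use=true, given the evidence: 0.151929 + 0.065111 = 0.217040
Normalizer over all consistent configurations: 0.548341·0.71·0.76 + 0.891602·0.71·0.24 + 0.731263·0.29·0.76 + 0.935503·0.29·0.24 = 0.674095
P(actual drug use | positive screen, poppy-seed meal) = 0.217040/0.674095 ≈ 0.3220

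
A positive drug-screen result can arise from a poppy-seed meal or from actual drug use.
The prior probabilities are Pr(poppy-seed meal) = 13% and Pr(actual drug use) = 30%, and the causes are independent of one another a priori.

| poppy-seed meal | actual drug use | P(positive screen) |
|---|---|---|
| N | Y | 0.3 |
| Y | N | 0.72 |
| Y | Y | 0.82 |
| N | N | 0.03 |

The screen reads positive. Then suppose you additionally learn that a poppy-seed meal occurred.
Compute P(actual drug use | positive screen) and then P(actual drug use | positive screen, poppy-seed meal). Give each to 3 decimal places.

P(actual drug use | positive screen) ≈ 0.568; P(actual drug use | positive screen, poppy-seed meal) ≈ 0.328

P(positive screen) = 0.03·0.87·0.7 + 0.3·0.87·0.3 + 0.72·0.13·0.7 + 0.82·0.13·0.3 = 0.018270 + 0.078300 + 0.065520 + 0.031980 = 0.194070
The actual drug use-present share is 0.078300 + 0.031980 = 0.110280.
Hence the posterior is 0.110280/0.194070 ≈ 0.568.

Now also conditioning on poppy-seed meal=true:
By total probability over both values of actual drug use:
  P(positive screen | poppy-seed meal) = 0.72×0.7 + 0.82×0.3
        = 0.504000 + 0.246000 = 0.750000
The terms with actual drug use present sum to 0.246000, so
  P(actual drug use | positive screen, poppy-seed meal) = 0.246000 / 0.750000 ≈ 0.328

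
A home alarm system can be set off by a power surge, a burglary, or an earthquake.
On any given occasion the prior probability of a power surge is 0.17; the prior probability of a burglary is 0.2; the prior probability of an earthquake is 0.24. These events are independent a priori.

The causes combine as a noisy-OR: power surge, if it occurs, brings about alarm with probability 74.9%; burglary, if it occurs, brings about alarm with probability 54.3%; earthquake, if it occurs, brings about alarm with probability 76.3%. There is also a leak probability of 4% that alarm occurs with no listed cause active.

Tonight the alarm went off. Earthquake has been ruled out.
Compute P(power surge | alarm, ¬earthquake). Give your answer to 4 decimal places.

Under noisy-OR, P(alarm | causes) = 1 − (1−0.04)·∏(1−qᵢ) over the active causes.
P(alarm | ¬earthquake) = 0.04×0.83×0.8 + 0.56128×0.83×0.2 + 0.75904×0.17×0.8 + 0.889881×0.17×0.2 = 0.026560 + 0.093172 + 0.103229 + 0.030256 = 0.253217
Of this, 0.133485 comes from 0.103229 + 0.030256 (the power surge=true cases).
P(power surge | alarm, ¬earthquake) = 0.133485 / 0.253217 ≈ 0.5272

P(power surge | alarm, ¬earthquake) ≈ 0.5272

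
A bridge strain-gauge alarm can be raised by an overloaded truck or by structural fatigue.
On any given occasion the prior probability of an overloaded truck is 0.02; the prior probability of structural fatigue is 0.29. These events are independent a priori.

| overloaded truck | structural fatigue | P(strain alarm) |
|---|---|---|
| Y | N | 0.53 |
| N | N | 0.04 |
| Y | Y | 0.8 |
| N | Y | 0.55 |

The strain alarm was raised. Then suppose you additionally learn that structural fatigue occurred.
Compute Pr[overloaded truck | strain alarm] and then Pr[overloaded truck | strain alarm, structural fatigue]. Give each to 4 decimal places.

Pr[overloaded truck | strain alarm] ≈ 0.0620; Pr[overloaded truck | strain alarm, structural fatigue] ≈ 0.0288

Sum P(strain alarm|·) weighted by the priors over the 4 (overloaded truck, structural fatigue) configurations:
  P(strain alarm) = 0.04*0.98*0.71 + 0.55*0.98*0.29 + 0.53*0.02*0.71 + 0.8*0.02*0.29
        = 0.027832 + 0.156310 + 0.007526 + 0.004640 = 0.196308
Configurations with overloaded truck contribute 0.012166, so
  P(overloaded truck | strain alarm) = 0.012166 / 0.196308 ≈ 0.0620

Now condition on the additional information:
For the numerator, keep only overloaded truck=true terms: 0.8*0.02 = 0.016000
The normalizing constant is 0.55*0.98 + 0.8*0.02 = 0.555000
Posterior = 0.016000 / 0.555000 ≈ 0.0288
The drop from 0.0620 to 0.0288 is the explaining-away (discounting) effect.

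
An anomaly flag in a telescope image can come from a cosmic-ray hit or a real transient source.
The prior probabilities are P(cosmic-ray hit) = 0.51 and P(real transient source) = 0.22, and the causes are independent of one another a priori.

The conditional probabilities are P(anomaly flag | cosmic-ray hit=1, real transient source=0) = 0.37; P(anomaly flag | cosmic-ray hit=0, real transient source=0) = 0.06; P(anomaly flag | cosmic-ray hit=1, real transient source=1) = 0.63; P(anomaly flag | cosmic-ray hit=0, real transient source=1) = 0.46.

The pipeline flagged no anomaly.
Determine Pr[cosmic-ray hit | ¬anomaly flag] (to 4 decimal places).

Pr[cosmic-ray hit | ¬anomaly flag] ≈ 0.4117

For the numerator, keep only cosmic-ray hit=true terms: 0.250614 + 0.041514 = 0.292128
Normalizer over all consistent configurations: 0.94*0.49*0.78 + 0.54*0.49*0.22 + 0.63*0.51*0.78 + 0.37*0.51*0.22 = 0.709608
Posterior = 0.292128 / 0.709608 ≈ 0.4117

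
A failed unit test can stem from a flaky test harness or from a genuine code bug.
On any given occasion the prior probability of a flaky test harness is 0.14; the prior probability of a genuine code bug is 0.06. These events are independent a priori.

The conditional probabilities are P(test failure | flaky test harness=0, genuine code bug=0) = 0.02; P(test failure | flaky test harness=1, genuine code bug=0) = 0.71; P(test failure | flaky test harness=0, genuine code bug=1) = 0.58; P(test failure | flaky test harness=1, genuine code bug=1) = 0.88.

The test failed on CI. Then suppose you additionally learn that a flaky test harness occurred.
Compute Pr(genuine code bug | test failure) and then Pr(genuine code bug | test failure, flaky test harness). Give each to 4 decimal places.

Pr(genuine code bug | test failure) ≈ 0.2540; Pr(genuine code bug | test failure, flaky test harness) ≈ 0.0733

For the numerator, keep only genuine code bug=true terms: 0.029928 + 0.007392 = 0.037320
Normalizer over all consistent configurations: 0.02*0.86*0.94 + 0.58*0.86*0.06 + 0.71*0.14*0.94 + 0.88*0.14*0.06 = 0.146924
P(genuine code bug | test failure) = 0.037320/0.146924 ≈ 0.2540

Now condition on the additional information:
P(test failure | flaky test harness) = 0.71*0.94 + 0.88*0.06 = 0.667400 + 0.052800 = 0.720200
Of this, 0.052800 comes from 0.88*0.06 (the genuine code bug=true cases).
Hence the posterior is 0.052800/0.720200 ≈ 0.0733.
This is intercausal reasoning (explaining away): once flaky test harness accounts for the test failure, genuine code bug becomes less likely.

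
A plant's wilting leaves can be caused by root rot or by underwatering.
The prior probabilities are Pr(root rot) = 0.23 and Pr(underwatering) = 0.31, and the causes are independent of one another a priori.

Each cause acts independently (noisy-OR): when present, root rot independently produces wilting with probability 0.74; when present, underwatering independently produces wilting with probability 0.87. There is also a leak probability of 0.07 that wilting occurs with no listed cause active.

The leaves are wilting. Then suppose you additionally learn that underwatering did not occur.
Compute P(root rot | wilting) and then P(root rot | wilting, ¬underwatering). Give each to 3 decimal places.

Under noisy-OR, P(wilting | causes) = 1 − (1−0.07)·∏(1−qᵢ) over the active causes.
Sum P(wilting|·) weighted by the priors over the 4 (root rot, underwatering) configurations:
  P(wilting) = 0.07·0.77·0.69 + 0.8791·0.77·0.31 + 0.7582·0.23·0.69 + 0.968566·0.23·0.31
        = 0.037191 + 0.209841 + 0.120326 + 0.069059 = 0.436417
The terms with root rot present sum to 0.189385, so
  P(root rot | wilting) = 0.189385 / 0.436417 ≈ 0.434

Now also conditioning on underwatering≠true:
P(wilting | ¬underwatering) = 0.07×0.77 + 0.7582×0.23 = 0.053900 + 0.174386 = 0.228286
Restricting to configurations with root rot present: 0.7582×0.23 = 0.174386.
Hence the posterior is 0.174386/0.228286 ≈ 0.764.
Ruling out underwatering raises the posterior on root rot — the flip side of explaining away.

P(root rot | wilting) ≈ 0.434; P(root rot | wilting, ¬underwatering) ≈ 0.764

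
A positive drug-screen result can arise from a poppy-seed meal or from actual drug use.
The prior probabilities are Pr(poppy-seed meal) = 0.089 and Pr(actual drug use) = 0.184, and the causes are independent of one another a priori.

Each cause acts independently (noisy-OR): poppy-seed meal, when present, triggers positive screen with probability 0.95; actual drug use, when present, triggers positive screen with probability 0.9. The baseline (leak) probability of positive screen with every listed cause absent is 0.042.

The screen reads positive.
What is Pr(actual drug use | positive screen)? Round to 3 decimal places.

Under noisy-OR, P(positive screen | causes) = 1 − (1−0.042)·∏(1−qᵢ) over the active causes.
Sum P(positive screen|·) weighted by the priors over the 4 (poppy-seed meal, actual drug use) configurations:
  P(positive screen) = 0.042×0.911×0.816 + 0.9042×0.911×0.184 + 0.9521×0.089×0.816 + 0.99521×0.089×0.184
        = 0.031222 + 0.151566 + 0.069145 + 0.016298 = 0.268231
Keeping only the actual drug use-present terms gives 0.167864, so
  P(actual drug use | positive screen) = 0.167864 / 0.268231 ≈ 0.626

Pr(actual drug use | positive screen) ≈ 0.626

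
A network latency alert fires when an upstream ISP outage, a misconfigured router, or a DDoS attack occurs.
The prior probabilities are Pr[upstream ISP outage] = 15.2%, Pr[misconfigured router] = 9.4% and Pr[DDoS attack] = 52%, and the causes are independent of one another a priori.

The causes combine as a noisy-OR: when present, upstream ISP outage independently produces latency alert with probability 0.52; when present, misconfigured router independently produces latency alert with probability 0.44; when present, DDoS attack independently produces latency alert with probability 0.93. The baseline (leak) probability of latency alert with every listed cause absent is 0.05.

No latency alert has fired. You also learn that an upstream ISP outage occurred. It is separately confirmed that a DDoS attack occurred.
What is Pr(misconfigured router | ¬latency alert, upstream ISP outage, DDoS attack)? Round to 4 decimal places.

Pr(misconfigured router | ¬latency alert, upstream ISP outage, DDoS attack) ≈ 0.0549

Under noisy-OR, P(latency alert | causes) = 1 − (1−0.05)·∏(1−qᵢ) over the active causes.
By total probability over both values of misconfigured router:
  P(¬latency alert | upstream ISP outage, DDoS attack) = 0.03192×0.906 + 0.017875×0.094
        = 0.028920 + 0.001680 = 0.030600
The terms with misconfigured router present sum to 0.001680, so
  P(misconfigured router | ¬latency alert, upstream ISP outage, DDoS attack) = 0.001680 / 0.030600 ≈ 0.0549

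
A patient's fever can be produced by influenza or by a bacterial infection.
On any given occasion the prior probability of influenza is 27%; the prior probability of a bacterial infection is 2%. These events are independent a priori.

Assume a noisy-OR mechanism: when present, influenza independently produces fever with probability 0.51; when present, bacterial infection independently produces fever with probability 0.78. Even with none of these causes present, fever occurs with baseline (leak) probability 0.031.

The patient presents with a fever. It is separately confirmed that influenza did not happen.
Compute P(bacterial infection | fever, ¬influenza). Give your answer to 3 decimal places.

P(bacterial infection | fever, ¬influenza) ≈ 0.341

Under noisy-OR, P(fever | causes) = 1 − (1−0.031)·∏(1−qᵢ) over the active causes.
Enumerate both values of bacterial infection and weight by the priors:
  P(fever | ¬influenza) = 0.031*0.98 + 0.78682*0.02
        = 0.030380 + 0.015736 = 0.046116
Keeping only the bacterial infection-present terms gives 0.015736, so
  P(bacterial infection | fever, ¬influenza) = 0.015736 / 0.046116 ≈ 0.341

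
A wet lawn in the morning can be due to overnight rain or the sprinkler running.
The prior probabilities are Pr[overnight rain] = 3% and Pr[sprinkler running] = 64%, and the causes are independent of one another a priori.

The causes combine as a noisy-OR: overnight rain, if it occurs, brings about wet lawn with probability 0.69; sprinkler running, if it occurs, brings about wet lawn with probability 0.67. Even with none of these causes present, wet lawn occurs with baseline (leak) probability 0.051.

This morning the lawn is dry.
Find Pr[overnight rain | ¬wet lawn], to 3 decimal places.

Pr[overnight rain | ¬wet lawn] ≈ 0.009

Under noisy-OR, P(wet lawn | causes) = 1 − (1−0.051)·∏(1−qᵢ) over the active causes.
By total probability over the 4 (overnight rain, sprinkler running) configurations:
  P(¬wet lawn) = 0.949×0.97×0.36 + 0.31317×0.97×0.64 + 0.29419×0.03×0.36 + 0.097083×0.03×0.64
        = 0.331391 + 0.194416 + 0.003177 + 0.001864 = 0.530848
The terms with overnight rain present sum to 0.005041, so
  P(overnight rain | ¬wet lawn) = 0.005041 / 0.530848 ≈ 0.009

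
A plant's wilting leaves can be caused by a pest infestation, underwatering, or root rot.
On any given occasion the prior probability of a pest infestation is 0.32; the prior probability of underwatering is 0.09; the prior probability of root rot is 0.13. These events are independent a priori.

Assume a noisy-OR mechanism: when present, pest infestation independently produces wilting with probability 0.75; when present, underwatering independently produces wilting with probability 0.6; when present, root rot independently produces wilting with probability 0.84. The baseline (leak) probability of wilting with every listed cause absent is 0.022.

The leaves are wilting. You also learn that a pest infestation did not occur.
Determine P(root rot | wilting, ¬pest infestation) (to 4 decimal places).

P(root rot | wilting, ¬pest infestation) ≈ 0.6299

Under noisy-OR, P(wilting | causes) = 1 − (1−0.022)·∏(1−qᵢ) over the active causes.
Enumerate the 4 (underwatering, root rot) configurations and weight by the priors:
  P(wilting | ¬pest infestation) = 0.022·0.91·0.87 + 0.84352·0.91·0.13 + 0.6088·0.09·0.87 + 0.937408·0.09·0.13
        = 0.017417 + 0.099788 + 0.047669 + 0.010968 = 0.175842
Keeping only the root rot-present terms gives 0.110756, so
  P(root rot | wilting, ¬pest infestation) = 0.110756 / 0.175842 ≈ 0.6299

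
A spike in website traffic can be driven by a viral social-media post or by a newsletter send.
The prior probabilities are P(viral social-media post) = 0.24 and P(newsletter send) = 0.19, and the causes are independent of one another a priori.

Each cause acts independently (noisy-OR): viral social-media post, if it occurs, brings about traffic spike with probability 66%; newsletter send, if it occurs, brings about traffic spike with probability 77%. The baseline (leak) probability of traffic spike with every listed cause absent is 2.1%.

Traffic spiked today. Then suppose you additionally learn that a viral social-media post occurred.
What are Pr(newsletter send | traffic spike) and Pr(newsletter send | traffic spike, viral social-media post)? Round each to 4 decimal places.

Under noisy-OR, P(traffic spike | causes) = 1 − (1−0.021)·∏(1−qᵢ) over the active causes.
Numerator (weight on configurations with newsletter send): 0.111885 + 0.042109 = 0.153994
The normalizing constant is 0.021*0.76*0.81 + 0.77483*0.76*0.19 + 0.66714*0.24*0.81 + 0.923442*0.24*0.19 = 0.296614
P(newsletter send | traffic spike) = 0.153994/0.296614 ≈ 0.5192

With the extra evidence:
Weight on newsletter send=true, given the evidence: 0.923442×0.19 = 0.175454
Normalizer over all consistent configurations: 0.66714×0.81 + 0.923442×0.19 = 0.715837
P(newsletter send | traffic spike, viral social-media post) = 0.175454/0.715837 ≈ 0.2451

Pr(newsletter send | traffic spike) ≈ 0.5192; Pr(newsletter send | traffic spike, viral social-media post) ≈ 0.2451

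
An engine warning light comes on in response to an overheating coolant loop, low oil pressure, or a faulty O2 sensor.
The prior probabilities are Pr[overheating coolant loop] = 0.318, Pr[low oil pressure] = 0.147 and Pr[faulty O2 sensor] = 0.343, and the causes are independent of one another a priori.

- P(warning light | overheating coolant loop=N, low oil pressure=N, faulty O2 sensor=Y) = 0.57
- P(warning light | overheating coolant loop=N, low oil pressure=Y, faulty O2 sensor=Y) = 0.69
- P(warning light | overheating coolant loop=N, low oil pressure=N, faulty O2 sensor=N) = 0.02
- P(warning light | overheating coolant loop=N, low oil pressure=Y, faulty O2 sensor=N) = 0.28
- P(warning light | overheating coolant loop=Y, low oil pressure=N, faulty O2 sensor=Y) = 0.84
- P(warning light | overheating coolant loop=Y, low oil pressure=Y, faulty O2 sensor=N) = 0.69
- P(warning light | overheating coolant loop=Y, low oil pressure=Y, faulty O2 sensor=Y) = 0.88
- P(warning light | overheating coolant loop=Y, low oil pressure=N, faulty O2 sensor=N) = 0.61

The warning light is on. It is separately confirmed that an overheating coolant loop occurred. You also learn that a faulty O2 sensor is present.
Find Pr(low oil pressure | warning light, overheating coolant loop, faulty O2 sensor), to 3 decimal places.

By total probability over both values of low oil pressure:
  P(warning light | overheating coolant loop, faulty O2 sensor) = 0.84*0.853 + 0.88*0.147
        = 0.716520 + 0.129360 = 0.845880
Configurations with low oil pressure contribute 0.129360, so
  P(low oil pressure | warning light, overheating coolant loop, faulty O2 sensor) = 0.129360 / 0.845880 ≈ 0.153

Pr(low oil pressure | warning light, overheating coolant loop, faulty O2 sensor) ≈ 0.153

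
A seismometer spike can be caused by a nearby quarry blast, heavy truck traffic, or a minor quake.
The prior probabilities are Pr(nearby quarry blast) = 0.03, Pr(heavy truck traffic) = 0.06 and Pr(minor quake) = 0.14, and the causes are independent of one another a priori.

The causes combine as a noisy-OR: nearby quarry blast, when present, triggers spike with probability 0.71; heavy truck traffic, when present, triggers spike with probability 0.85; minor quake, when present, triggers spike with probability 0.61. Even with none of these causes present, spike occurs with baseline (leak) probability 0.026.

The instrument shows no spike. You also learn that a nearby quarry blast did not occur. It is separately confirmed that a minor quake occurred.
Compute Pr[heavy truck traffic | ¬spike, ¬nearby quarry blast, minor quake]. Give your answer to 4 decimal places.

Pr[heavy truck traffic | ¬spike, ¬nearby quarry blast, minor quake] ≈ 0.0095

Under noisy-OR, P(spike | causes) = 1 − (1−0.026)·∏(1−qᵢ) over the active causes.
For the numerator, keep only heavy truck traffic=true terms: 0.056979×0.06 = 0.003419
Normalizer over all consistent configurations: 0.37986×0.94 + 0.056979×0.06 = 0.360487
Posterior = 0.003419 / 0.360487 ≈ 0.0095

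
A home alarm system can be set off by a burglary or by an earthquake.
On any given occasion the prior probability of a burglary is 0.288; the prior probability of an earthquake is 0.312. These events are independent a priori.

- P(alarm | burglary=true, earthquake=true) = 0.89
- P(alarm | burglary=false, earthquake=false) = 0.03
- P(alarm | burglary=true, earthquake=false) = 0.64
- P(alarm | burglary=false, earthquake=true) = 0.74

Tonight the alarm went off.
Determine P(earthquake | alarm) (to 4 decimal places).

P(earthquake | alarm) ≈ 0.6333

P(alarm) = 0.03×0.712×0.688 + 0.74×0.712×0.312 + 0.64×0.288×0.688 + 0.89×0.288×0.312 = 0.014696 + 0.164387 + 0.126812 + 0.079972 = 0.385867
The earthquake-present share is 0.164387 + 0.079972 = 0.244359.
Hence the posterior is 0.244359/0.385867 ≈ 0.6333.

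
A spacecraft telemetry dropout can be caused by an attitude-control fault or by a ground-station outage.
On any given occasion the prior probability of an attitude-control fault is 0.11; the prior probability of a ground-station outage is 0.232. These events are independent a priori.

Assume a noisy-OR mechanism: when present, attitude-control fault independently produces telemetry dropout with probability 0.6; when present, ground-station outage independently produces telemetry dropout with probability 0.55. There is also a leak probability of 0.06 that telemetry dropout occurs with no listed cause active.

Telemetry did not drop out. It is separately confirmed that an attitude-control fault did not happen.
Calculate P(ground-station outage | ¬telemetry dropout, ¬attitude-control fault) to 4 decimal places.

P(ground-station outage | ¬telemetry dropout, ¬attitude-control fault) ≈ 0.1197

Under noisy-OR, P(telemetry dropout | causes) = 1 − (1−0.06)·∏(1−qᵢ) over the active causes.
For the numerator, keep only ground-station outage=true terms: 0.423*0.232 = 0.098136
The normalizing constant is 0.94*0.768 + 0.423*0.232 = 0.820056
P(ground-station outage | ¬telemetry dropout, ¬attitude-control fault) = 0.098136/0.820056 ≈ 0.1197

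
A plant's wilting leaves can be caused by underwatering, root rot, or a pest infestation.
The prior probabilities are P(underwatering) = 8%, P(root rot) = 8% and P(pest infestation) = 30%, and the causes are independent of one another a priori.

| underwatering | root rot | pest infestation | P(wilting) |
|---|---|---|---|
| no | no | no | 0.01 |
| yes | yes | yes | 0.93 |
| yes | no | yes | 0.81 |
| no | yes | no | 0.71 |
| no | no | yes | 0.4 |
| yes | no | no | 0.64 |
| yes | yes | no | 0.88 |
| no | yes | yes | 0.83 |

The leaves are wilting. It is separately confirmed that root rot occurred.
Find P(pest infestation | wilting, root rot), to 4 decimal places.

P(pest infestation | wilting, root rot) ≈ 0.3317

P(wilting | root rot) = 0.71·0.92·0.7 + 0.83·0.92·0.3 + 0.88·0.08·0.7 + 0.93·0.08·0.3 = 0.457240 + 0.229080 + 0.049280 + 0.022320 = 0.757920
The pest infestation-present share is 0.229080 + 0.022320 = 0.251400.
P(pest infestation | wilting, root rot) = 0.251400 / 0.757920 ≈ 0.3317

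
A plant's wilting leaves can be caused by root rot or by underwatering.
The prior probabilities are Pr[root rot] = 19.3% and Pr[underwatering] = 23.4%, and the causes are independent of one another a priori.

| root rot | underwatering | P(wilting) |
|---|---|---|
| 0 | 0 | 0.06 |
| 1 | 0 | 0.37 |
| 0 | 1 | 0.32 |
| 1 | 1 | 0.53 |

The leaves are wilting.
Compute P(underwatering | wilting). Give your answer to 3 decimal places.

P(underwatering | wilting) ≈ 0.479

P(wilting) = 0.06·0.807·0.766 + 0.32·0.807·0.234 + 0.37·0.193·0.766 + 0.53·0.193·0.234 = 0.037090 + 0.060428 + 0.054700 + 0.023936 = 0.176154
Of this, 0.084364 comes from 0.060428 + 0.023936 (the underwatering=true cases).
P(underwatering | wilting) = 0.084364 / 0.176154 ≈ 0.479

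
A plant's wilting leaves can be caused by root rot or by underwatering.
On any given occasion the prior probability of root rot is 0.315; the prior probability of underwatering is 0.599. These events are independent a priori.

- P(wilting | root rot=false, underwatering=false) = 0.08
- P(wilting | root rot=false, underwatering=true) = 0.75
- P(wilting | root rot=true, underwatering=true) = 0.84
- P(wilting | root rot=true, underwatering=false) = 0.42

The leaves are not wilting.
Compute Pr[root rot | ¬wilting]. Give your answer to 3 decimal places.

Pr[root rot | ¬wilting] ≈ 0.226

P(¬wilting) = 0.92·0.685·0.401 + 0.25·0.685·0.599 + 0.58·0.315·0.401 + 0.16·0.315·0.599 = 0.252710 + 0.102579 + 0.073263 + 0.030190 = 0.458742
Restricting to configurations with root rot present: 0.073263 + 0.030190 = 0.103453.
Hence the posterior is 0.103453/0.458742 ≈ 0.226.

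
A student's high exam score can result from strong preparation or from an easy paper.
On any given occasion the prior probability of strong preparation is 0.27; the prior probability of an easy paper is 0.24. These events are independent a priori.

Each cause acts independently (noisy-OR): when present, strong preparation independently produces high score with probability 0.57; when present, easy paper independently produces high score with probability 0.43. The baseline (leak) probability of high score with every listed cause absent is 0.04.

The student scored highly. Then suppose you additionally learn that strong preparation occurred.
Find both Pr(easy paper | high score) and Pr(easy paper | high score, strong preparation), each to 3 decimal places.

Under noisy-OR, P(high score | causes) = 1 − (1−0.04)·∏(1−qᵢ) over the active causes.
P(high score) = 0.04×0.73×0.76 + 0.4528×0.73×0.24 + 0.5872×0.27×0.76 + 0.764704×0.27×0.24 = 0.022192 + 0.079331 + 0.120493 + 0.049553 = 0.271569
Restricting to configurations with easy paper present: 0.079331 + 0.049553 = 0.128884.
P(easy paper | high score) = 0.128884 / 0.271569 ≈ 0.475

Now also conditioning on strong preparation=true:
Enumerate both values of easy paper and weight by the priors:
  P(high score | strong preparation) = 0.5872·0.76 + 0.764704·0.24
        = 0.446272 + 0.183529 = 0.629801
The terms with easy paper present sum to 0.183529, so
  P(easy paper | high score, strong preparation) = 0.183529 / 0.629801 ≈ 0.291

Pr(easy paper | high score) ≈ 0.475; Pr(easy paper | high score, strong preparation) ≈ 0.291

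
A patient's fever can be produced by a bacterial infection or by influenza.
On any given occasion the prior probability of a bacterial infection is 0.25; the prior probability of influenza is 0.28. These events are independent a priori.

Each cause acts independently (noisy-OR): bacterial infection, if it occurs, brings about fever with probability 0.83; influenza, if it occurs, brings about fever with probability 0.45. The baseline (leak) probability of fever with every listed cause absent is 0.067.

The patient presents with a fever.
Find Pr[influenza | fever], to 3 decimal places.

Under noisy-OR, P(fever | causes) = 1 − (1−0.067)·∏(1−qᵢ) over the active causes.
P(fever) = 0.067×0.75×0.72 + 0.48685×0.75×0.28 + 0.84139×0.25×0.72 + 0.912764×0.25×0.28 = 0.036180 + 0.102239 + 0.151450 + 0.063893 = 0.353762
Restricting to configurations with influenza present: 0.102239 + 0.063893 = 0.166132.
P(influenza | fever) = 0.166132 / 0.353762 ≈ 0.470

Pr[influenza | fever] ≈ 0.470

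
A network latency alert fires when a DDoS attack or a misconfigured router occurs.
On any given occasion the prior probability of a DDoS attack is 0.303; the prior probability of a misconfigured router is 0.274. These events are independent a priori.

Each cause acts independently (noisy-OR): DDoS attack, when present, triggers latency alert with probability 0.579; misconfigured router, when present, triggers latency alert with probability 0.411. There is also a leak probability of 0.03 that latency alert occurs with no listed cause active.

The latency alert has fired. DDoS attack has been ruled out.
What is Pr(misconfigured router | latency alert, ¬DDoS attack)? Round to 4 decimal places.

Under noisy-OR, P(latency alert | causes) = 1 − (1−0.03)·∏(1−qᵢ) over the active causes.
P(latency alert | ¬DDoS attack) = 0.03*0.726 + 0.42867*0.274 = 0.021780 + 0.117456 = 0.139236
The misconfigured router-present share is 0.42867*0.274 = 0.117456.
Hence the posterior is 0.117456/0.139236 ≈ 0.8436.

Pr(misconfigured router | latency alert, ¬DDoS attack) ≈ 0.8436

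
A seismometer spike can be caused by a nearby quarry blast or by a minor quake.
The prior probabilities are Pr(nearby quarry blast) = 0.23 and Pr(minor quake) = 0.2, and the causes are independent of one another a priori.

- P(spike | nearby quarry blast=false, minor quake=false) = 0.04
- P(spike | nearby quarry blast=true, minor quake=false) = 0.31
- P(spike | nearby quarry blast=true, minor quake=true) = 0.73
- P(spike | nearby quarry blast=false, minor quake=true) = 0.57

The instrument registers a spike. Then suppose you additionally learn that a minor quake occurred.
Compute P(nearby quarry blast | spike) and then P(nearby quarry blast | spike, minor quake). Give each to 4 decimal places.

P(spike) = 0.04*0.77*0.8 + 0.57*0.77*0.2 + 0.31*0.23*0.8 + 0.73*0.23*0.2 = 0.024640 + 0.087780 + 0.057040 + 0.033580 = 0.203040
Restricting to configurations with nearby quarry blast present: 0.057040 + 0.033580 = 0.090620.
Hence the posterior is 0.090620/0.203040 ≈ 0.4463.

Now condition on the additional information:
P(spike | minor quake) = 0.57×0.77 + 0.73×0.23 = 0.438900 + 0.167900 = 0.606800
Of this, 0.167900 comes from 0.73×0.23 (the nearby quarry blast=true cases).
Hence the posterior is 0.167900/0.606800 ≈ 0.2767.

P(nearby quarry blast | spike) ≈ 0.4463; P(nearby quarry blast | spike, minor quake) ≈ 0.2767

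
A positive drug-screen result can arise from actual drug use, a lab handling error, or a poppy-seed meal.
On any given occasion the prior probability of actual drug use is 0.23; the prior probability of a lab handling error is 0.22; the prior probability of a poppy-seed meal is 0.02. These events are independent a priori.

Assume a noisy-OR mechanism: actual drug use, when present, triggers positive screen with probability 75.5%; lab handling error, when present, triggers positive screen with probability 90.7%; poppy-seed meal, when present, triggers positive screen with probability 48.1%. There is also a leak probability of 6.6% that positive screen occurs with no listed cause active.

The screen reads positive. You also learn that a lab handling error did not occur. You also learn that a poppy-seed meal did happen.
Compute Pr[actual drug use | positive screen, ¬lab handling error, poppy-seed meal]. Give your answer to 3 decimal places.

Under noisy-OR, P(positive screen | causes) = 1 − (1−0.066)·∏(1−qᵢ) over the active causes.
P(positive screen | ¬lab handling error, poppy-seed meal) = 0.515254*0.77 + 0.881237*0.23 = 0.396746 + 0.202685 = 0.599431
The actual drug use-present share is 0.881237*0.23 = 0.202685.
Hence the posterior is 0.202685/0.599431 ≈ 0.338.

Pr[actual drug use | positive screen, ¬lab handling error, poppy-seed meal] ≈ 0.338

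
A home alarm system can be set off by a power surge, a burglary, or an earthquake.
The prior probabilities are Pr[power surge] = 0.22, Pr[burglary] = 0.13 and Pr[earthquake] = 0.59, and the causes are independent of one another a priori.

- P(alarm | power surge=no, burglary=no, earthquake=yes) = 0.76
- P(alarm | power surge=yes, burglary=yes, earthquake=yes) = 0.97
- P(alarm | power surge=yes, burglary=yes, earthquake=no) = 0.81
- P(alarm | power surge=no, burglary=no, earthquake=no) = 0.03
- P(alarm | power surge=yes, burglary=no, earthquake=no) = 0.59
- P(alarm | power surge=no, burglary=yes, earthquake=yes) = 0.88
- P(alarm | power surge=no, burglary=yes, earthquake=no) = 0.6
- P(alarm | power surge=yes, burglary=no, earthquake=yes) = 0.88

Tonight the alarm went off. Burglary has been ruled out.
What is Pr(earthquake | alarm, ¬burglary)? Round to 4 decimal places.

P(alarm | ¬burglary) = 0.03·0.78·0.41 + 0.76·0.78·0.59 + 0.59·0.22·0.41 + 0.88·0.22·0.59 = 0.009594 + 0.349752 + 0.053218 + 0.114224 = 0.526788
The earthquake-present share is 0.349752 + 0.114224 = 0.463976.
Hence the posterior is 0.463976/0.526788 ≈ 0.8808.

Pr(earthquake | alarm, ¬burglary) ≈ 0.8808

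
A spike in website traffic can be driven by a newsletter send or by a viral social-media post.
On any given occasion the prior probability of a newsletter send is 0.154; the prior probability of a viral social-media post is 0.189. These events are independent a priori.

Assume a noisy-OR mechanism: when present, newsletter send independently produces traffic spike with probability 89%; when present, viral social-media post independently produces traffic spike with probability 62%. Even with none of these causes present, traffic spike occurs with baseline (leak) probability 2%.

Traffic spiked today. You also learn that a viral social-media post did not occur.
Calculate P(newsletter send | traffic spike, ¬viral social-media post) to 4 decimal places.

P(newsletter send | traffic spike, ¬viral social-media post) ≈ 0.8904

Under noisy-OR, P(traffic spike | causes) = 1 − (1−0.02)·∏(1−qᵢ) over the active causes.
P(traffic spike | ¬viral social-media post) = 0.02×0.846 + 0.8922×0.154 = 0.016920 + 0.137399 = 0.154319
The newsletter send-present share is 0.8922×0.154 = 0.137399.
So P(newsletter send | traffic spike, ¬viral social-media post) = 0.137399/0.154319 ≈ 0.8904.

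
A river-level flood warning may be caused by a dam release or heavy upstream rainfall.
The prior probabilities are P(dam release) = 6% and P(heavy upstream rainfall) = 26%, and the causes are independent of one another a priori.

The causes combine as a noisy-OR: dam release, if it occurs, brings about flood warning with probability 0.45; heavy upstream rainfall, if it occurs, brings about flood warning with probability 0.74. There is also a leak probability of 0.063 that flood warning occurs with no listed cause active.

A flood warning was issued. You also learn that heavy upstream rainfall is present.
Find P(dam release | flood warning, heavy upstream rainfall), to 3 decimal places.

Under noisy-OR, P(flood warning | causes) = 1 − (1−0.063)·∏(1−qᵢ) over the active causes.
Numerator (weight on configurations with dam release): 0.866009×0.06 = 0.051961
The normalizing constant is 0.75638×0.94 + 0.866009×0.06 = 0.762958
Posterior = 0.051961 / 0.762958 ≈ 0.068

P(dam release | flood warning, heavy upstream rainfall) ≈ 0.068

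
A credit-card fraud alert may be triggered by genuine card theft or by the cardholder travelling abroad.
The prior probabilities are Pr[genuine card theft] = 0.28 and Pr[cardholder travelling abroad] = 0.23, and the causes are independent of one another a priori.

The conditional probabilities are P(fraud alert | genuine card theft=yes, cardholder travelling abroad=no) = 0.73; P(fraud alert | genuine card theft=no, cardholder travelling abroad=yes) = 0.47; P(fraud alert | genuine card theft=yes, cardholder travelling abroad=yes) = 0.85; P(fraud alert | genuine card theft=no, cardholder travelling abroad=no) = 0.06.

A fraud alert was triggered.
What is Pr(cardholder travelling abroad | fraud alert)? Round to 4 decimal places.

For the numerator, keep only cardholder travelling abroad=true terms: 0.077832 + 0.054740 = 0.132572
Normalizer over all consistent configurations: 0.06×0.72×0.77 + 0.47×0.72×0.23 + 0.73×0.28×0.77 + 0.85×0.28×0.23 = 0.323224
P(cardholder travelling abroad | fraud alert) = 0.132572/0.323224 ≈ 0.4102

Pr(cardholder travelling abroad | fraud alert) ≈ 0.4102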